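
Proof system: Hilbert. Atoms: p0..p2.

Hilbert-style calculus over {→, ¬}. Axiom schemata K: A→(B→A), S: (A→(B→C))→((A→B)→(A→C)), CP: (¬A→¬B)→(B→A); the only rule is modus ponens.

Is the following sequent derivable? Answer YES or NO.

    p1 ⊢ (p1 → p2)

Truth-table refutation:
  v=000: Γ:[p1=F] Δ:[(p1 → p2)=T] refutes=False
  v=001: Γ:[p1=F] Δ:[(p1 → p2)=T] refutes=False
  v=010: Γ:[p1=T] Δ:[(p1 → p2)=F] refutes=True  ← countermodel

Result: NO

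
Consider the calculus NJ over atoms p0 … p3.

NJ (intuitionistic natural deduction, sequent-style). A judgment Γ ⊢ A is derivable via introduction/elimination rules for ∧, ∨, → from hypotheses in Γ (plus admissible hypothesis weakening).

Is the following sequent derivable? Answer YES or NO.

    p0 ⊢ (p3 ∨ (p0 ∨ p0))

Proof tree:
[∨I₂] p0 ⊢ (p3 ∨ (p0 ∨ p0))
  [∨I₁] p0 ⊢ (p0 ∨ p0)
    [Ax] p0 ⊢ p0

Result: YES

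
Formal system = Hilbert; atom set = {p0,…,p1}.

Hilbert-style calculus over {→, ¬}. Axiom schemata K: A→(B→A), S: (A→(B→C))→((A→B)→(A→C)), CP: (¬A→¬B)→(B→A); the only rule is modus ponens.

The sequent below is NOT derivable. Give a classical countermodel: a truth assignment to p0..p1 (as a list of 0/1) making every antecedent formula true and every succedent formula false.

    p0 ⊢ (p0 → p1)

Enumerate valuations to refute Γ ⊢ Δ:
  v=00: Γ:[p0=F] Δ:[(p0 → p1)=T] refutes=False
  v=01: Γ:[p0=F] Δ:[(p0 → p1)=T] refutes=False
  v=10: Γ:[p0=T] Δ:[(p0 → p1)=F] refutes=True  ← countermodel

Result: [1, 0]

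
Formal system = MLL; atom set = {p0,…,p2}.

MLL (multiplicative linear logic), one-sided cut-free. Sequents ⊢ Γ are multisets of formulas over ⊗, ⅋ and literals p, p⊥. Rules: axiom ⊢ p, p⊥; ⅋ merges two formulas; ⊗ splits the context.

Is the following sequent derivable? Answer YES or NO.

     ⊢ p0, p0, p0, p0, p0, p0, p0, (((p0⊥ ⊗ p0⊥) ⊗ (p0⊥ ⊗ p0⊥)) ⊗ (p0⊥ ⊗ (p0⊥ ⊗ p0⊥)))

Derivation (root first):
[⊗]  ⊢ p0, p0, p0, p0, p0, p0, p0, (((p0⊥ ⊗ p0⊥) ⊗ (p0⊥ ⊗ p0⊥)) ⊗ (p0⊥ ⊗ (p0⊥ ⊗ p0⊥)))
  [⊗]  ⊢ p0, p0, p0, p0, ((p0⊥ ⊗ p0⊥) ⊗ (p0⊥ ⊗ p0⊥))
    [⊗]  ⊢ p0, p0, (p0⊥ ⊗ p0⊥)
      [Ax]  ⊢ p0, p0⊥
      [Ax]  ⊢ p0, p0⊥
    [⊗]  ⊢ p0, p0, (p0⊥ ⊗ p0⊥)
      [Ax]  ⊢ p0, p0⊥
      [Ax]  ⊢ p0, p0⊥
  [⊗]  ⊢ p0, p0, p0, (p0⊥ ⊗ (p0⊥ ⊗ p0⊥))
    [Ax]  ⊢ p0, p0⊥
    [⊗]  ⊢ p0, p0, (p0⊥ ⊗ p0⊥)
      [Ax]  ⊢ p0, p0⊥
      [Ax]  ⊢ p0, p0⊥

Result: YES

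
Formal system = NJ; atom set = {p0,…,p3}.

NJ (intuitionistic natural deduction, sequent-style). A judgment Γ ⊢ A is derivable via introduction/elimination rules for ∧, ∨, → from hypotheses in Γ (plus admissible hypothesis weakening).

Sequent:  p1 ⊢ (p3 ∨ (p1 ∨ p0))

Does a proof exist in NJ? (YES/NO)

Derivation trace:
[∨I₂] p1 ⊢ (p3 ∨ (p1 ∨ p0))
  [∨I₁] p1 ⊢ (p1 ∨ p0)
    [Ax] p1 ⊢ p1

Result: YES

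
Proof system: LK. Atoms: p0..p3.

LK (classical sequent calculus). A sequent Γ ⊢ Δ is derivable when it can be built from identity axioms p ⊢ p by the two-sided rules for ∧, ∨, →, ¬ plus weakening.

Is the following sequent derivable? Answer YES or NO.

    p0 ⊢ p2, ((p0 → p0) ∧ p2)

Search for a countermodel by truth-table:
  v=0000: Γ:[p0=F] Δ:[p2=F, ((p0 → p0) ∧ p2)=F] refutes=False
  v=0001: Γ:[p0=F] Δ:[p2=F, ((p0 → p0) ∧ p2)=F] refutes=False
  v=0010: Γ:[p0=F] Δ:[p2=T, ((p0 → p0) ∧ p2)=T] refutes=False
  v=0011: Γ:[p0=F] Δ:[p2=T, ((p0 → p0) ∧ p2)=T] refutes=False
  v=0100: Γ:[p0=F] Δ:[p2=F, ((p0 → p0) ∧ p2)=F] refutes=False
  v=0101: Γ:[p0=F] Δ:[p2=F, ((p0 → p0) ∧ p2)=F] refutes=False
  v=0110: Γ:[p0=F] Δ:[p2=T, ((p0 → p0) ∧ p2)=T] refutes=False
  v=0111: Γ:[p0=F] Δ:[p2=T, ((p0 → p0) ∧ p2)=T] refutes=False
  v=1000: Γ:[p0=T] Δ:[p2=F, ((p0 → p0) ∧ p2)=F] refutes=True  ← countermodel

Result: NO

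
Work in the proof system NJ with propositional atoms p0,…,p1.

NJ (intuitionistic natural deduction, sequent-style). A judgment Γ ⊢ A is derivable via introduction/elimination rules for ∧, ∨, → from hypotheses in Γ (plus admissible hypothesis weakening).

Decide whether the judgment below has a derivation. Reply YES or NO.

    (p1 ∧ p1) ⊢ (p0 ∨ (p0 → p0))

Proof tree:
[Wk] (p1 ∧ p1) ⊢ (p0 ∨ (p0 → p0))
  [∨I₂]  ⊢ (p0 ∨ (p0 → p0))
    [→I]  ⊢ (p0 → p0)
      [Ax] p0 ⊢ p0

Result: YES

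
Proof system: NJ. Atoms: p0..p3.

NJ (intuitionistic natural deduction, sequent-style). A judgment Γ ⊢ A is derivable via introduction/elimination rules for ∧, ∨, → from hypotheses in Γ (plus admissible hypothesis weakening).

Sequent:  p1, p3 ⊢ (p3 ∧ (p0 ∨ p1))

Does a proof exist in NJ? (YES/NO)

Proof tree:
[∧I] p1, p3 ⊢ (p3 ∧ (p0 ∨ p1))
  [Ax] p3 ⊢ p3
  [∨I₂] p1 ⊢ (p0 ∨ p1)
    [Ax] p1 ⊢ p1

Result: YES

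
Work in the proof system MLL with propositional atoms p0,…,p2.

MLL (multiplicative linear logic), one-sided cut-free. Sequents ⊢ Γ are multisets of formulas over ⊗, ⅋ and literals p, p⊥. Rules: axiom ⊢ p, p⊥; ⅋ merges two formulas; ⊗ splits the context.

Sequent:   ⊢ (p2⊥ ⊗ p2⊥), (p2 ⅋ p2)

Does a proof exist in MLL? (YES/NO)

Proof tree:
[⅋]  ⊢ (p2⊥ ⊗ p2⊥), (p2 ⅋ p2)
  [⊗]  ⊢ p2, p2, (p2⊥ ⊗ p2⊥)
    [Ax]  ⊢ p2, p2⊥
    [Ax]  ⊢ p2, p2⊥

Result: YES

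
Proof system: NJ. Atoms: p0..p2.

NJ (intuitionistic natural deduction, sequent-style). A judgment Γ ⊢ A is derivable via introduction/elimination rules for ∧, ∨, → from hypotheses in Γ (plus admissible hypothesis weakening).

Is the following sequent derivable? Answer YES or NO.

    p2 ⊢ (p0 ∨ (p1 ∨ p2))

Proof tree:
[∨I₂] p2 ⊢ (p0 ∨ (p1 ∨ p2))
  [∨I₂] p2 ⊢ (p1 ∨ p2)
    [Ax] p2 ⊢ p2

Result: YES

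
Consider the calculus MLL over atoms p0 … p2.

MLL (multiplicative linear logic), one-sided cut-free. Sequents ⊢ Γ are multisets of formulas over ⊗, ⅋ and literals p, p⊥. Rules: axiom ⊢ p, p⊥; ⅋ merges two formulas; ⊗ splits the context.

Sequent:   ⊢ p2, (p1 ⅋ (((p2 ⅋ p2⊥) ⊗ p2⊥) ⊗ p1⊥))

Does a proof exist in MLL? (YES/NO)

Proof tree:
[⅋]  ⊢ p2, (p1 ⅋ (((p2 ⅋ p2⊥) ⊗ p2⊥) ⊗ p1⊥))
  [⊗]  ⊢ p2, p1, (((p2 ⅋ p2⊥) ⊗ p2⊥) ⊗ p1⊥)
    [⊗]  ⊢ p2, ((p2 ⅋ p2⊥) ⊗ p2⊥)
      [⅋]  ⊢ (p2 ⅋ p2⊥)
        [Ax]  ⊢ p2, p2⊥
      [Ax]  ⊢ p2, p2⊥
    [Ax]  ⊢ p1, p1⊥

Result: YES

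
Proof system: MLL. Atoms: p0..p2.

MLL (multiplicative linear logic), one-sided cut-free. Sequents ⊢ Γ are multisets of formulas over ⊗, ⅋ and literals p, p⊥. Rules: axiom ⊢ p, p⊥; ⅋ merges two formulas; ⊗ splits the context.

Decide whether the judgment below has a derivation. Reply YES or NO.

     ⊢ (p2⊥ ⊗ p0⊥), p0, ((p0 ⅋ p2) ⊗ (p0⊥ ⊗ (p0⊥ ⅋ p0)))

Derivation (root first):
[⊗]  ⊢ (p2⊥ ⊗ p0⊥), p0, ((p0 ⅋ p2) ⊗ (p0⊥ ⊗ (p0⊥ ⅋ p0)))
  [⅋]  ⊢ (p2⊥ ⊗ p0⊥), (p0 ⅋ p2)
    [⊗]  ⊢ p2, p0, (p2⊥ ⊗ p0⊥)
      [Ax]  ⊢ p2, p2⊥
      [Ax]  ⊢ p0, p0⊥
  [⊗]  ⊢ p0, (p0⊥ ⊗ (p0⊥ ⅋ p0))
    [Ax]  ⊢ p0, p0⊥
    [⅋]  ⊢ (p0⊥ ⅋ p0)
      [Ax]  ⊢ p0, p0⊥

Result: YES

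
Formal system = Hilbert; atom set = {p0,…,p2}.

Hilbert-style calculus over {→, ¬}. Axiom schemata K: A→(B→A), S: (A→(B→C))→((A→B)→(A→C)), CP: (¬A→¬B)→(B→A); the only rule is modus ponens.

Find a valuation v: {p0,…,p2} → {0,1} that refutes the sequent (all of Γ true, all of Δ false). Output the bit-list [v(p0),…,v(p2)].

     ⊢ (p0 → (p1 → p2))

Truth-table refutation:
  v=000: Γ:[] Δ:[(p0 → (p1 → p2))=T] refutes=False
  v=001: Γ:[] Δ:[(p0 → (p1 → p2))=T] refutes=False
  v=010: Γ:[] Δ:[(p0 → (p1 → p2))=T] refutes=False
  v=011: Γ:[] Δ:[(p0 → (p1 → p2))=T] refutes=False
  v=100: Γ:[] Δ:[(p0 → (p1 → p2))=T] refutes=False
  v=101: Γ:[] Δ:[(p0 → (p1 → p2))=T] refutes=False
  v=110: Γ:[] Δ:[(p0 → (p1 → p2))=F] refutes=True  ← countermodel

Result: [1, 1, 0]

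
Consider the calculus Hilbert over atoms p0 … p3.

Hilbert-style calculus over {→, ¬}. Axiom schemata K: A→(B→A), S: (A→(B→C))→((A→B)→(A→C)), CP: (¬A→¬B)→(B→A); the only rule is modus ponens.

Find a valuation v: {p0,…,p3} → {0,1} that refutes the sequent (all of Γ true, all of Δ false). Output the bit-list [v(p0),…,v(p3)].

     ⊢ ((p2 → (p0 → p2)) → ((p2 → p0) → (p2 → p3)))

Search for a countermodel by truth-table:
  v=0000: Γ:[] Δ:[((p2 → (p0 → p2)) → ((p2 → p0) → (p2 → p3)))=T] refutes=False
  v=0001: Γ:[] Δ:[((p2 → (p0 → p2)) → ((p2 → p0) → (p2 → p3)))=T] refutes=False
  v=0010: Γ:[] Δ:[((p2 → (p0 → p2)) → ((p2 → p0) → (p2 → p3)))=T] refutes=False
  v=0011: Γ:[] Δ:[((p2 → (p0 → p2)) → ((p2 → p0) → (p2 → p3)))=T] refutes=False
  v=0100: Γ:[] Δ:[((p2 → (p0 → p2)) → ((p2 → p0) → (p2 → p3)))=T] refutes=False
  v=0101: Γ:[] Δ:[((p2 → (p0 → p2)) → ((p2 → p0) → (p2 → p3)))=T] refutes=False
  v=0110: Γ:[] Δ:[((p2 → (p0 → p2)) → ((p2 → p0) → (p2 → p3)))=T] refutes=False
  v=0111: Γ:[] Δ:[((p2 → (p0 → p2)) → ((p2 → p0) → (p2 → p3)))=T] refutes=False
  v=1000: Γ:[] Δ:[((p2 → (p0 → p2)) → ((p2 → p0) → (p2 → p3)))=T] refutes=False
  v=1001: Γ:[] Δ:[((p2 → (p0 → p2)) → ((p2 → p0) → (p2 → p3)))=T] refutes=False
  v=1010: Γ:[] Δ:[((p2 → (p0 → p2)) → ((p2 → p0) → (p2 → p3)))=F] refutes=True  ← countermodel

Result: [1, 0, 1, 0]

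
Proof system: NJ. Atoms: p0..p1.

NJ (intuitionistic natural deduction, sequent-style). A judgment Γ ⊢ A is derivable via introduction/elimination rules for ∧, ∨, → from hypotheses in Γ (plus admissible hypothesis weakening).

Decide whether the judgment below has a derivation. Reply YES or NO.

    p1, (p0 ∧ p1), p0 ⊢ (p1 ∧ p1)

Derivation trace:
[∧I] p1, (p0 ∧ p1), p0 ⊢ (p1 ∧ p1)
  [Wk] p1, (p0 ∧ p1), p0 ⊢ p1
    [Wk] p1, (p0 ∧ p1) ⊢ p1
      [Ax] p1 ⊢ p1
  [Wk] p1, (p0 ∧ p1), p1 ⊢ p1
    [Wk] p1, (p0 ∧ p1) ⊢ p1
      [Ax] p1 ⊢ p1

Result: YES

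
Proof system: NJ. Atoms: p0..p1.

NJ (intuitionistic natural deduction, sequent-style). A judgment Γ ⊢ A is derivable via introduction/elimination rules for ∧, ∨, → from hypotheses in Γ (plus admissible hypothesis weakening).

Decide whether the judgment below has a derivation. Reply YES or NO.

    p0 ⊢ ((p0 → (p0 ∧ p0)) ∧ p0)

Derivation (root first):
[∧I] p0 ⊢ ((p0 → (p0 ∧ p0)) ∧ p0)
  [→I]  ⊢ (p0 → (p0 ∧ p0))
    [∧I] p0 ⊢ (p0 ∧ p0)
      [Ax] p0 ⊢ p0
      [Ax] p0 ⊢ p0
  [Ax] p0 ⊢ p0

Result: YES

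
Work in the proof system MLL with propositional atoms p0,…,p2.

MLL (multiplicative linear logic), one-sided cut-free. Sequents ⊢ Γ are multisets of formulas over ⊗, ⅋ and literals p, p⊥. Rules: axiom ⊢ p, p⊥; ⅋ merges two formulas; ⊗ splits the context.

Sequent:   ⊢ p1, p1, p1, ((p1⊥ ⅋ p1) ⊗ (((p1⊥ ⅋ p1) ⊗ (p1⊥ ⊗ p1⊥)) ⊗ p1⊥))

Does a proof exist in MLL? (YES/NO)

Proof tree:
[⊗]  ⊢ p1, p1, p1, ((p1⊥ ⅋ p1) ⊗ (((p1⊥ ⅋ p1) ⊗ (p1⊥ ⊗ p1⊥)) ⊗ p1⊥))
  [⅋]  ⊢ (p1⊥ ⅋ p1)
    [Ax]  ⊢ p1, p1⊥
  [⊗]  ⊢ p1, p1, p1, (((p1⊥ ⅋ p1) ⊗ (p1⊥ ⊗ p1⊥)) ⊗ p1⊥)
    [⊗]  ⊢ p1, p1, ((p1⊥ ⅋ p1) ⊗ (p1⊥ ⊗ p1⊥))
      [⅋]  ⊢ (p1⊥ ⅋ p1)
        [Ax]  ⊢ p1, p1⊥
      [⊗]  ⊢ p1, p1, (p1⊥ ⊗ p1⊥)
        [Ax]  ⊢ p1, p1⊥
        [Ax]  ⊢ p1, p1⊥
    [Ax]  ⊢ p1, p1⊥

Result: YES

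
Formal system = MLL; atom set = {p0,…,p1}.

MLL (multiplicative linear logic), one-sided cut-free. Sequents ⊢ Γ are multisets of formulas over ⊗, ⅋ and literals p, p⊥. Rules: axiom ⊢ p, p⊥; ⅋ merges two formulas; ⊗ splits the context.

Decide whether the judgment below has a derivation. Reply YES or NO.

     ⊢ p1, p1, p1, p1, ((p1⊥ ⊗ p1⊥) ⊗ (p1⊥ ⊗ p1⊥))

Proof tree:
[⊗]  ⊢ p1, p1, p1, p1, ((p1⊥ ⊗ p1⊥) ⊗ (p1⊥ ⊗ p1⊥))
  [⊗]  ⊢ p1, p1, (p1⊥ ⊗ p1⊥)
    [Ax]  ⊢ p1, p1⊥
    [Ax]  ⊢ p1, p1⊥
  [⊗]  ⊢ p1, p1, (p1⊥ ⊗ p1⊥)
    [Ax]  ⊢ p1, p1⊥
    [Ax]  ⊢ p1, p1⊥

Result: YES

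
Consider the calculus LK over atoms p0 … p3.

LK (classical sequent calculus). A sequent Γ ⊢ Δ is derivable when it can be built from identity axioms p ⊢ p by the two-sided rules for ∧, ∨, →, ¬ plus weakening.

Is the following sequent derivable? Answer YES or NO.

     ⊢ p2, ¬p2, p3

Derivation trace:
[WR]  ⊢ p2, ¬p2, p3
  [¬R]  ⊢ p2, ¬p2
    [Ax] p2 ⊢ p2

Result: YES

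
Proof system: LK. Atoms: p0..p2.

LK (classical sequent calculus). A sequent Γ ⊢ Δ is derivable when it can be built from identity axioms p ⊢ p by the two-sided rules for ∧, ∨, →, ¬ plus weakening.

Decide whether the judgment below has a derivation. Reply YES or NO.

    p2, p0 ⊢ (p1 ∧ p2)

Truth-table refutation:
  v=000: Γ:[p2=F, p0=F] Δ:[(p1 ∧ p2)=F] refutes=False
  v=001: Γ:[p2=T, p0=F] Δ:[(p1 ∧ p2)=F] refutes=False
  v=010: Γ:[p2=F, p0=F] Δ:[(p1 ∧ p2)=F] refutes=False
  v=011: Γ:[p2=T, p0=F] Δ:[(p1 ∧ p2)=T] refutes=False
  v=100: Γ:[p2=F, p0=T] Δ:[(p1 ∧ p2)=F] refutes=False
  v=101: Γ:[p2=T, p0=T] Δ:[(p1 ∧ p2)=F] refutes=True  ← countermodel

Result: NO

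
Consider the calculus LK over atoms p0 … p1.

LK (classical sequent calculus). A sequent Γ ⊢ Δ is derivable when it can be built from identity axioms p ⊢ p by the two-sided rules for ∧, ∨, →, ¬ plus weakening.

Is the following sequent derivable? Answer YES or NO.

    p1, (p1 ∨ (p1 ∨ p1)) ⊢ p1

Derivation trace:
[∨L] p1, (p1 ∨ (p1 ∨ p1)) ⊢ p1
  [Ax] p1 ⊢ p1
  [∨L] p1, (p1 ∨ p1) ⊢ p1
    [Ax] p1 ⊢ p1
    [WL] p1, p1 ⊢ p1
      [Ax] p1 ⊢ p1

Result: YES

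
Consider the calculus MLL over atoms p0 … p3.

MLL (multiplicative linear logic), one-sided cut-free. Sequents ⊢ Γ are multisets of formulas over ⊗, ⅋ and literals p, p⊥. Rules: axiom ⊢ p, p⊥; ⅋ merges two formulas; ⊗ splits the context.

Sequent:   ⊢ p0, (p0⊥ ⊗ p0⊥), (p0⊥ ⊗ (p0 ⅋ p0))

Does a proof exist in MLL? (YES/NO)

Derivation (root first):
[⊗]  ⊢ p0, (p0⊥ ⊗ p0⊥), (p0⊥ ⊗ (p0 ⅋ p0))
  [Ax]  ⊢ p0, p0⊥
  [⅋]  ⊢ (p0⊥ ⊗ p0⊥), (p0 ⅋ p0)
    [⊗]  ⊢ p0, p0, (p0⊥ ⊗ p0⊥)
      [Ax]  ⊢ p0, p0⊥
      [Ax]  ⊢ p0, p0⊥

Result: YES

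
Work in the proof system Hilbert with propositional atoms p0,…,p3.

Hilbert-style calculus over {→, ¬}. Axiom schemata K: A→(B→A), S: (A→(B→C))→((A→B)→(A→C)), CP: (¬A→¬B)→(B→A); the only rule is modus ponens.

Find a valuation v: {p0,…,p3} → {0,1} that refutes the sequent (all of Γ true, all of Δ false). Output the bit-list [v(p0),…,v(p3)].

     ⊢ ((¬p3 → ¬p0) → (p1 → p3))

Truth-table refutation:
  v=0000: Γ:[] Δ:[((¬p3 → ¬p0) → (p1 → p3))=T] refutes=False
  v=0001: Γ:[] Δ:[((¬p3 → ¬p0) → (p1 → p3))=T] refutes=False
  v=0010: Γ:[] Δ:[((¬p3 → ¬p0) → (p1 → p3))=T] refutes=False
  v=0011: Γ:[] Δ:[((¬p3 → ¬p0) → (p1 → p3))=T] refutes=False
  v=0100: Γ:[] Δ:[((¬p3 → ¬p0) → (p1 → p3))=F] refutes=True  ← countermodel

Result: [0, 1, 0, 0]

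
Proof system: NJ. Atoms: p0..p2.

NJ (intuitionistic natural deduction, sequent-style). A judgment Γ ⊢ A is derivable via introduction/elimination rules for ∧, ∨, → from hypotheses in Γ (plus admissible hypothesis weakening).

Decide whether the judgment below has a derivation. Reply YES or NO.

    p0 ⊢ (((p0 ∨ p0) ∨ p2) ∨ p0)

Derivation (root first):
[∨I₁] p0 ⊢ (((p0 ∨ p0) ∨ p2) ∨ p0)
  [∨I₁] p0 ⊢ ((p0 ∨ p0) ∨ p2)
    [∨I₂] p0 ⊢ (p0 ∨ p0)
      [Ax] p0 ⊢ p0

Result: YES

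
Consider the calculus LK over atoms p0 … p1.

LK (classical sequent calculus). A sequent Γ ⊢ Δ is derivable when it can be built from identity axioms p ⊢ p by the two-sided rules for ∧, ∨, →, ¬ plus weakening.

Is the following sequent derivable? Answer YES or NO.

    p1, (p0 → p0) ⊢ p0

Truth-table refutation:
  v=00: Γ:[p1=F, (p0 → p0)=T] Δ:[p0=F] refutes=False
  v=01: Γ:[p1=T, (p0 → p0)=T] Δ:[p0=F] refutes=True  ← countermodel

Result: NO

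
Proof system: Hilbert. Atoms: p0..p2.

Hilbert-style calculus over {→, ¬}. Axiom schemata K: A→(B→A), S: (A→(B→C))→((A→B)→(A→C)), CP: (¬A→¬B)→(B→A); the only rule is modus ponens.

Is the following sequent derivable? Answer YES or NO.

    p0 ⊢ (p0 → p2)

Truth-table refutation:
  v=000: Γ:[p0=F] Δ:[(p0 → p2)=T] refutes=False
  v=001: Γ:[p0=F] Δ:[(p0 → p2)=T] refutes=False
  v=010: Γ:[p0=F] Δ:[(p0 → p2)=T] refutes=False
  v=011: Γ:[p0=F] Δ:[(p0 → p2)=T] refutes=False
  v=100: Γ:[p0=T] Δ:[(p0 → p2)=F] refutes=True  ← countermodel

Result: NO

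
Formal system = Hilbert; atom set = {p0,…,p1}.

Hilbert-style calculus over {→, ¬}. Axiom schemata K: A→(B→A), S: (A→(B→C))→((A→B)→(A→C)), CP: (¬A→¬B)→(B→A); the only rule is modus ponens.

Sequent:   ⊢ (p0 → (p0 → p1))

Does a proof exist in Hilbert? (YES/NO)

Truth-table refutation:
  v=00: Γ:[] Δ:[(p0 → (p0 → p1))=T] refutes=False
  v=01: Γ:[] Δ:[(p0 → (p0 → p1))=T] refutes=False
  v=10: Γ:[] Δ:[(p0 → (p0 → p1))=F] refutes=True  ← countermodel

Result: NO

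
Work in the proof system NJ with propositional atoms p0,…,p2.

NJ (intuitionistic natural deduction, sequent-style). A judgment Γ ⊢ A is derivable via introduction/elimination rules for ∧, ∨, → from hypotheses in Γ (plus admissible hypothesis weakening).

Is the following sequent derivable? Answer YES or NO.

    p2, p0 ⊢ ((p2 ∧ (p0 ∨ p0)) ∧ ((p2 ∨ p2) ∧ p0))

Proof tree:
[∧I] p2, p0 ⊢ ((p2 ∧ (p0 ∨ p0)) ∧ ((p2 ∨ p2) ∧ p0))
  [∧I] p2, p0 ⊢ (p2 ∧ (p0 ∨ p0))
    [Ax] p2 ⊢ p2
    [∨I₂] p0 ⊢ (p0 ∨ p0)
      [Ax] p0 ⊢ p0
  [∧I] p2, p0 ⊢ ((p2 ∨ p2) ∧ p0)
    [∨I₁] p2 ⊢ (p2 ∨ p2)
      [Ax] p2 ⊢ p2
    [Ax] p0 ⊢ p0

Result: YES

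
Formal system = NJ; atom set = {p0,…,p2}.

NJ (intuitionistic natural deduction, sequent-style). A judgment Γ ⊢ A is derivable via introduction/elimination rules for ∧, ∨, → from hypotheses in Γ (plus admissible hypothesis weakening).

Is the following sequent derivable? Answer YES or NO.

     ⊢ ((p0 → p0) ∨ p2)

Derivation trace:
[∨I₁]  ⊢ ((p0 → p0) ∨ p2)
  [→I]  ⊢ (p0 → p0)
    [Ax] p0 ⊢ p0

Result: YES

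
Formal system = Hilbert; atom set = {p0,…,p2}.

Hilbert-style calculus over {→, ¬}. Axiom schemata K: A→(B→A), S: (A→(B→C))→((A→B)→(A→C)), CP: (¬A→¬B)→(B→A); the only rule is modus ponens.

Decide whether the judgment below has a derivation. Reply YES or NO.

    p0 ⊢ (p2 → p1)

Search for a countermodel by truth-table:
  v=000: Γ:[p0=F] Δ:[(p2 → p1)=T] refutes=False
  v=001: Γ:[p0=F] Δ:[(p2 → p1)=F] refutes=False
  v=010: Γ:[p0=F] Δ:[(p2 → p1)=T] refutes=False
  v=011: Γ:[p0=F] Δ:[(p2 → p1)=T] refutes=False
  v=100: Γ:[p0=T] Δ:[(p2 → p1)=T] refutes=False
  v=101: Γ:[p0=T] Δ:[(p2 → p1)=F] refutes=True  ← countermodel

Result: NO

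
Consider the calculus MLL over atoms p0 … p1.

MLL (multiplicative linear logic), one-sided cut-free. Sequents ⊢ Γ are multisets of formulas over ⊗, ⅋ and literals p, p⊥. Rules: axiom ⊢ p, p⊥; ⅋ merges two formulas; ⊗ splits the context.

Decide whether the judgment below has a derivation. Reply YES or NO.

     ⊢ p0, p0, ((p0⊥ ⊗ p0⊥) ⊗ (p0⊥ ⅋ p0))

Proof tree:
[⊗]  ⊢ p0, p0, ((p0⊥ ⊗ p0⊥) ⊗ (p0⊥ ⅋ p0))
  [⊗]  ⊢ p0, p0, (p0⊥ ⊗ p0⊥)
    [Ax]  ⊢ p0, p0⊥
    [Ax]  ⊢ p0, p0⊥
  [⅋]  ⊢ (p0⊥ ⅋ p0)
    [Ax]  ⊢ p0, p0⊥

Result: YES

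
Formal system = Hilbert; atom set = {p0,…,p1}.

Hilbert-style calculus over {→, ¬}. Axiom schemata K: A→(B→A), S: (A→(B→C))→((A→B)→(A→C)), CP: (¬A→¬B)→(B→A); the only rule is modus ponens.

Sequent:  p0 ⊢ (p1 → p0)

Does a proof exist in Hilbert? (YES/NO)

Proof tree:
[MP] p0 ⊢ (p1 → p0)
  [K]  ⊢ (p0 → (p1 → p0))
  [MP] p0 ⊢ p0
    [MP] p0 ⊢ (p0 → p0)
      [K]  ⊢ (p0 → (p0 → p0))
      [Hyp] p0 ⊢ p0
    [Hyp] p0 ⊢ p0

Result: YES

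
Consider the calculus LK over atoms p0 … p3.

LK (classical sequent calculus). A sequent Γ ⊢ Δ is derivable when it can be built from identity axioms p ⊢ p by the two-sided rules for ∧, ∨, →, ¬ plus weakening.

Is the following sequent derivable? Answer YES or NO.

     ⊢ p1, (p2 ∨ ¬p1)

Proof tree:
[∨R]  ⊢ p1, (p2 ∨ ¬p1)
  [WR]  ⊢ p1, ¬p1, p2
    [¬R]  ⊢ p1, ¬p1
      [Ax] p1 ⊢ p1

Result: YES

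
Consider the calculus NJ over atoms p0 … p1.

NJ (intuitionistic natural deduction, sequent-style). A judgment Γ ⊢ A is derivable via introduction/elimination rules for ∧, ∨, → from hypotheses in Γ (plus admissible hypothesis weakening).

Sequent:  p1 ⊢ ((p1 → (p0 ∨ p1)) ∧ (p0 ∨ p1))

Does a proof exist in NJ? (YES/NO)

Derivation (root first):
[∧I] p1 ⊢ ((p1 → (p0 ∨ p1)) ∧ (p0 ∨ p1))
  [→I]  ⊢ (p1 → (p0 ∨ p1))
    [∨I₂] p1 ⊢ (p0 ∨ p1)
      [Ax] p1 ⊢ p1
  [∨I₂] p1 ⊢ (p0 ∨ p1)
    [Ax] p1 ⊢ p1

Result: YES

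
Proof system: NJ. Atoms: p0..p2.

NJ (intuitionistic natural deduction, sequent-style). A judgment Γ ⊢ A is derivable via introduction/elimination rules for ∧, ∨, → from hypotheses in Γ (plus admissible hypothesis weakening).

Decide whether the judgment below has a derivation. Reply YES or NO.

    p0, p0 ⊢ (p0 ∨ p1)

Derivation (root first):
[∨I₁] p0, p0 ⊢ (p0 ∨ p1)
  [Wk] p0, p0 ⊢ p0
    [Ax] p0 ⊢ p0

Result: YES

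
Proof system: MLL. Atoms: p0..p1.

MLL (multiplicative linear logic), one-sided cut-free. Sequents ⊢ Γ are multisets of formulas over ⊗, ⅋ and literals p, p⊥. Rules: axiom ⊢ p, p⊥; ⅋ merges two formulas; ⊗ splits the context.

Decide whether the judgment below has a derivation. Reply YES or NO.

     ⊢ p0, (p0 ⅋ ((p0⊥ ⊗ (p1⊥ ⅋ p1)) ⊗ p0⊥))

Proof tree:
[⅋]  ⊢ p0, (p0 ⅋ ((p0⊥ ⊗ (p1⊥ ⅋ p1)) ⊗ p0⊥))
  [⊗]  ⊢ p0, p0, ((p0⊥ ⊗ (p1⊥ ⅋ p1)) ⊗ p0⊥)
    [⊗]  ⊢ p0, (p0⊥ ⊗ (p1⊥ ⅋ p1))
      [Ax]  ⊢ p0, p0⊥
      [⅋]  ⊢ (p1⊥ ⅋ p1)
        [Ax]  ⊢ p1, p1⊥
    [Ax]  ⊢ p0, p0⊥

Result: YES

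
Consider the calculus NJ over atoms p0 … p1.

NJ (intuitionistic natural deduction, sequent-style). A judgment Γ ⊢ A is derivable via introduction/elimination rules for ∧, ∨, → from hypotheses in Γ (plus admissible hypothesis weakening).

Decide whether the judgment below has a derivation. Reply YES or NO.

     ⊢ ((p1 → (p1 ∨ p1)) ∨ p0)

Derivation trace:
[∨I₁]  ⊢ ((p1 → (p1 ∨ p1)) ∨ p0)
  [→I]  ⊢ (p1 → (p1 ∨ p1))
    [∨I₂] p1 ⊢ (p1 ∨ p1)
      [Ax] p1 ⊢ p1

Result: YES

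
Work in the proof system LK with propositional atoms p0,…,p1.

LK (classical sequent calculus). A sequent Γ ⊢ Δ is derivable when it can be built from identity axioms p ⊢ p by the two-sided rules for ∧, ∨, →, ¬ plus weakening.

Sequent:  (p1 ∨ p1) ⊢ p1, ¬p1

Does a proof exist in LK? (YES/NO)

Derivation trace:
[∨L] (p1 ∨ p1) ⊢ p1, ¬p1
  [¬R] p1 ⊢ p1, ¬p1
    [WL] p1, p1 ⊢ p1
      [Ax] p1 ⊢ p1
  [Ax] p1 ⊢ p1

Result: YES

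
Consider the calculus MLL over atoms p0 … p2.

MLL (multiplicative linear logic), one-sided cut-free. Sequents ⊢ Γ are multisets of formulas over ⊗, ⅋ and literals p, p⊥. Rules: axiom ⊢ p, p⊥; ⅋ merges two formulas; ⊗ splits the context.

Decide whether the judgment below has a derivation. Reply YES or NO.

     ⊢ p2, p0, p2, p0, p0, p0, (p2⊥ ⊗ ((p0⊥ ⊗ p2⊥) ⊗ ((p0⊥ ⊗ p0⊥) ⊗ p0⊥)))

Derivation (root first):
[⊗]  ⊢ p2, p0, p2, p0, p0, p0, (p2⊥ ⊗ ((p0⊥ ⊗ p2⊥) ⊗ ((p0⊥ ⊗ p0⊥) ⊗ p0⊥)))
  [Ax]  ⊢ p2, p2⊥
  [⊗]  ⊢ p0, p2, p0, p0, p0, ((p0⊥ ⊗ p2⊥) ⊗ ((p0⊥ ⊗ p0⊥) ⊗ p0⊥))
    [⊗]  ⊢ p0, p2, (p0⊥ ⊗ p2⊥)
      [Ax]  ⊢ p0, p0⊥
      [Ax]  ⊢ p2, p2⊥
    [⊗]  ⊢ p0, p0, p0, ((p0⊥ ⊗ p0⊥) ⊗ p0⊥)
      [⊗]  ⊢ p0, p0, (p0⊥ ⊗ p0⊥)
        [Ax]  ⊢ p0, p0⊥
        [Ax]  ⊢ p0, p0⊥
      [Ax]  ⊢ p0, p0⊥

Result: YES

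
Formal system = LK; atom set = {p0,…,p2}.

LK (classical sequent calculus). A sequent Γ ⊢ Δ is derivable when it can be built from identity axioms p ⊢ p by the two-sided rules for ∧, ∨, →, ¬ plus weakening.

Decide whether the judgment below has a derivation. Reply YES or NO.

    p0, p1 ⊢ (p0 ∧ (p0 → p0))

Proof tree:
[WL] p0, p1 ⊢ (p0 ∧ (p0 → p0))
  [∧R] p0 ⊢ (p0 ∧ (p0 → p0))
    [Ax] p0 ⊢ p0
    [→R]  ⊢ (p0 → p0)
      [Ax] p0 ⊢ p0

Result: YES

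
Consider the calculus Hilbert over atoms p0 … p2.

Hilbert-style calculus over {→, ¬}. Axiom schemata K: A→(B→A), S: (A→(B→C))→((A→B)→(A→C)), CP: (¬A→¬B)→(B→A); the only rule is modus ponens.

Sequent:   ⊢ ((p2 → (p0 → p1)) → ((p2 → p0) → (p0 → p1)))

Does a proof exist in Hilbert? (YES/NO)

Truth-table refutation:
  v=000: Γ:[] Δ:[((p2 → (p0 → p1)) → ((p2 → p0) → (p0 → p1)))=T] refutes=False
  v=001: Γ:[] Δ:[((p2 → (p0 → p1)) → ((p2 → p0) → (p0 → p1)))=T] refutes=False
  v=010: Γ:[] Δ:[((p2 → (p0 → p1)) → ((p2 → p0) → (p0 → p1)))=T] refutes=False
  v=011: Γ:[] Δ:[((p2 → (p0 → p1)) → ((p2 → p0) → (p0 → p1)))=T] refutes=False
  v=100: Γ:[] Δ:[((p2 → (p0 → p1)) → ((p2 → p0) → (p0 → p1)))=F] refutes=True  ← countermodel

Result: NO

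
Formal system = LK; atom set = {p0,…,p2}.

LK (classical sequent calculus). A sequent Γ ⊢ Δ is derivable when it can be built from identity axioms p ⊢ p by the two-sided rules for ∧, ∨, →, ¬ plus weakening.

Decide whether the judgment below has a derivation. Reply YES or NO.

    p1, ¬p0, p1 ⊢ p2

Search for a countermodel by truth-table:
  v=000: Γ:[p1=F, ¬p0=T, p1=F] Δ:[p2=F] refutes=False
  v=001: Γ:[p1=F, ¬p0=T, p1=F] Δ:[p2=T] refutes=False
  v=010: Γ:[p1=T, ¬p0=T, p1=T] Δ:[p2=F] refutes=True  ← countermodel

Result: NO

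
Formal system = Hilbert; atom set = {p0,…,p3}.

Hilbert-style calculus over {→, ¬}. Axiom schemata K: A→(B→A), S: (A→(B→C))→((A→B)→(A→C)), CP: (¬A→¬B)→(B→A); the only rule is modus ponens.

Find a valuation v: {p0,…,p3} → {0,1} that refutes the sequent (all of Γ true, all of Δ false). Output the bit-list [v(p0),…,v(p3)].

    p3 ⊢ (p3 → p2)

Truth-table refutation:
  v=0000: Γ:[p3=F] Δ:[(p3 → p2)=T] refutes=False
  v=0001: Γ:[p3=T] Δ:[(p3 → p2)=F] refutes=True  ← countermodel

Result: [0, 0, 0, 1]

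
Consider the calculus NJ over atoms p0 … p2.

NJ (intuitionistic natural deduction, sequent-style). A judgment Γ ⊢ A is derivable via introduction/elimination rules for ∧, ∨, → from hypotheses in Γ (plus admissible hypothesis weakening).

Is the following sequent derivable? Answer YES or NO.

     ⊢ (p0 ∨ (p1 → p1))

Derivation trace:
[∨I₂]  ⊢ (p0 ∨ (p1 → p1))
  [→I]  ⊢ (p1 → p1)
    [Ax] p1 ⊢ p1

Result: YES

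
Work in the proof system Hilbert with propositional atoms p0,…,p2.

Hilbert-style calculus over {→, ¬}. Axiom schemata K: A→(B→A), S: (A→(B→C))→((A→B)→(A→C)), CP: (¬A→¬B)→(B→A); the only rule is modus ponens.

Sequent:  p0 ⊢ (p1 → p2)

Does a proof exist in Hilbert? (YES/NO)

Enumerate valuations to refute Γ ⊢ Δ:
  v=000: Γ:[p0=F] Δ:[(p1 → p2)=T] refutes=False
  v=001: Γ:[p0=F] Δ:[(p1 → p2)=T] refutes=False
  v=010: Γ:[p0=F] Δ:[(p1 → p2)=F] refutes=False
  v=011: Γ:[p0=F] Δ:[(p1 → p2)=T] refutes=False
  v=100: Γ:[p0=T] Δ:[(p1 → p2)=T] refutes=False
  v=101: Γ:[p0=T] Δ:[(p1 → p2)=T] refutes=False
  v=110: Γ:[p0=T] Δ:[(p1 → p2)=F] refutes=True  ← countermodel

Result: NO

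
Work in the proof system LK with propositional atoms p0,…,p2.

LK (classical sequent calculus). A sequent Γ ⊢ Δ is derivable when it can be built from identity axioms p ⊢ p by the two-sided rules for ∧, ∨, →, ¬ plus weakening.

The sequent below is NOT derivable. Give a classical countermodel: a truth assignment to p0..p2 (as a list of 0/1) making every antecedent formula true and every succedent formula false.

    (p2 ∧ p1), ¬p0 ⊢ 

Search for a countermodel by truth-table:
  v=000: Γ:[(p2 ∧ p1)=F, ¬p0=T] Δ:[] refutes=False
  v=001: Γ:[(p2 ∧ p1)=F, ¬p0=T] Δ:[] refutes=False
  v=010: Γ:[(p2 ∧ p1)=F, ¬p0=T] Δ:[] refutes=False
  v=011: Γ:[(p2 ∧ p1)=T, ¬p0=T] Δ:[] refutes=True  ← countermodel

Result: [0, 1, 1]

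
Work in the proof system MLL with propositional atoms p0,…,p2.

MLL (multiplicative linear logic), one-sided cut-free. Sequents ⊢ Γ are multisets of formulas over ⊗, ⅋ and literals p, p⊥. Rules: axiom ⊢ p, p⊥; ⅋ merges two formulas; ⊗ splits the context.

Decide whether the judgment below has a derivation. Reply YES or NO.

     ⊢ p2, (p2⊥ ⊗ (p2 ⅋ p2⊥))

Proof tree:
[⊗]  ⊢ p2, (p2⊥ ⊗ (p2 ⅋ p2⊥))
  [Ax]  ⊢ p2, p2⊥
  [⅋]  ⊢ (p2 ⅋ p2⊥)
    [Ax]  ⊢ p2, p2⊥

Result: YES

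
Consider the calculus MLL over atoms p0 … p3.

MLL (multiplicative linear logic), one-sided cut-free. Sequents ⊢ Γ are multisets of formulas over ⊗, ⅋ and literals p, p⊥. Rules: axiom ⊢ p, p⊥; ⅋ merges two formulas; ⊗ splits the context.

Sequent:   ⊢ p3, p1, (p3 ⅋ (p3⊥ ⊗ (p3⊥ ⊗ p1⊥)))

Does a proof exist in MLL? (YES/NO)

Derivation trace:
[⅋]  ⊢ p3, p1, (p3 ⅋ (p3⊥ ⊗ (p3⊥ ⊗ p1⊥)))
  [⊗]  ⊢ p3, p3, p1, (p3⊥ ⊗ (p3⊥ ⊗ p1⊥))
    [Ax]  ⊢ p3, p3⊥
    [⊗]  ⊢ p3, p1, (p3⊥ ⊗ p1⊥)
      [Ax]  ⊢ p3, p3⊥
      [Ax]  ⊢ p1, p1⊥

Result: YES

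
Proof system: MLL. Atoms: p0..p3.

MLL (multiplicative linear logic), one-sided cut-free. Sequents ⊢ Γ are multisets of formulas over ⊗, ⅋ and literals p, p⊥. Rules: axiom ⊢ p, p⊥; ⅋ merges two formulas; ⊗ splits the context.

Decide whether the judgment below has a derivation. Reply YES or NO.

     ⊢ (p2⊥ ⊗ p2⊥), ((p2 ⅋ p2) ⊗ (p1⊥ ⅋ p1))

Proof tree:
[⊗]  ⊢ (p2⊥ ⊗ p2⊥), ((p2 ⅋ p2) ⊗ (p1⊥ ⅋ p1))
  [⅋]  ⊢ (p2⊥ ⊗ p2⊥), (p2 ⅋ p2)
    [⊗]  ⊢ p2, p2, (p2⊥ ⊗ p2⊥)
      [Ax]  ⊢ p2, p2⊥
      [Ax]  ⊢ p2, p2⊥
  [⅋]  ⊢ (p1⊥ ⅋ p1)
    [Ax]  ⊢ p1, p1⊥

Result: YES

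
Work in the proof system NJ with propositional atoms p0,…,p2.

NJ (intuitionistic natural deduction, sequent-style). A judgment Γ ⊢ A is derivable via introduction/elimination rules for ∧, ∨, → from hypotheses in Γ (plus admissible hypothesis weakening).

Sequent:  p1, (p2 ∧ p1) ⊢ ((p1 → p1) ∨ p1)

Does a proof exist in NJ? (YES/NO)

Derivation trace:
[Wk] p1, (p2 ∧ p1) ⊢ ((p1 → p1) ∨ p1)
  [∨I₁] p1 ⊢ ((p1 → p1) ∨ p1)
    [Wk] p1 ⊢ (p1 → p1)
      [→I]  ⊢ (p1 → p1)
        [Ax] p1 ⊢ p1

Result: YES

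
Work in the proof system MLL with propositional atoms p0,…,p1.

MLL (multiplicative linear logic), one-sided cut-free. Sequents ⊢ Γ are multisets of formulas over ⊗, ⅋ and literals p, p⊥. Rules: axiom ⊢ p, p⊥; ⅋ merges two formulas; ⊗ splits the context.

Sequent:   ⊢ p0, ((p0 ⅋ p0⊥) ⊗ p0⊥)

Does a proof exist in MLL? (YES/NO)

Derivation trace:
[⊗]  ⊢ p0, ((p0 ⅋ p0⊥) ⊗ p0⊥)
  [⅋]  ⊢ (p0 ⅋ p0⊥)
    [Ax]  ⊢ p0, p0⊥
  [Ax]  ⊢ p0, p0⊥

Result: YES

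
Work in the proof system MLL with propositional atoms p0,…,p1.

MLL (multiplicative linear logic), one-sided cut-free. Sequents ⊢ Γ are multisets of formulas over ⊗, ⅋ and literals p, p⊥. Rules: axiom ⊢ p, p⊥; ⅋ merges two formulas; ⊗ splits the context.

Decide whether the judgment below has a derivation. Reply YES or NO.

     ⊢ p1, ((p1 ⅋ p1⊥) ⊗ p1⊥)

Proof tree:
[⊗]  ⊢ p1, ((p1 ⅋ p1⊥) ⊗ p1⊥)
  [⅋]  ⊢ (p1 ⅋ p1⊥)
    [Ax]  ⊢ p1, p1⊥
  [Ax]  ⊢ p1, p1⊥

Result: YES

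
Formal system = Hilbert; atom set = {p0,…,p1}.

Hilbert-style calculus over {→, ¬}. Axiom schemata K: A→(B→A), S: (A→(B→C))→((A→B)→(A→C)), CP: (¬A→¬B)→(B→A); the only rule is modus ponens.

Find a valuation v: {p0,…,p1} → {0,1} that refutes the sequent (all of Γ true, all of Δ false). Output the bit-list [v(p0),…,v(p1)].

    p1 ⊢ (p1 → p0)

Truth-table refutation:
  v=00: Γ:[p1=F] Δ:[(p1 → p0)=T] refutes=False
  v=01: Γ:[p1=T] Δ:[(p1 → p0)=F] refutes=True  ← countermodel

Result: [0, 1]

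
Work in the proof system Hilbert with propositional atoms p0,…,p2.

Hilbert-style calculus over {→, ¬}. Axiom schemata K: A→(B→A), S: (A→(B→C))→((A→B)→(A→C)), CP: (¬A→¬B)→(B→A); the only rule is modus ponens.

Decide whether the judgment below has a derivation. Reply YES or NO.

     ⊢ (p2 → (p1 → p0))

Enumerate valuations to refute Γ ⊢ Δ:
  v=000: Γ:[] Δ:[(p2 → (p1 → p0))=T] refutes=False
  v=001: Γ:[] Δ:[(p2 → (p1 → p0))=T] refutes=False
  v=010: Γ:[] Δ:[(p2 → (p1 → p0))=T] refutes=False
  v=011: Γ:[] Δ:[(p2 → (p1 → p0))=F] refutes=True  ← countermodel

Result: NO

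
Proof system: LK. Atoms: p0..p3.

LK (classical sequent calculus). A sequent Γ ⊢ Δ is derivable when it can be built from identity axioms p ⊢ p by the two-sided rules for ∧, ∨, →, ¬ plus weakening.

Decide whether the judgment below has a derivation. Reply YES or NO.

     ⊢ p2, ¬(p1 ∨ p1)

Truth-table refutation:
  v=0000: Γ:[] Δ:[p2=F, ¬(p1 ∨ p1)=T] refutes=False
  v=0001: Γ:[] Δ:[p2=F, ¬(p1 ∨ p1)=T] refutes=False
  v=0010: Γ:[] Δ:[p2=T, ¬(p1 ∨ p1)=T] refutes=False
  v=0011: Γ:[] Δ:[p2=T, ¬(p1 ∨ p1)=T] refutes=False
  v=0100: Γ:[] Δ:[p2=F, ¬(p1 ∨ p1)=F] refutes=True  ← countermodel

Result: NO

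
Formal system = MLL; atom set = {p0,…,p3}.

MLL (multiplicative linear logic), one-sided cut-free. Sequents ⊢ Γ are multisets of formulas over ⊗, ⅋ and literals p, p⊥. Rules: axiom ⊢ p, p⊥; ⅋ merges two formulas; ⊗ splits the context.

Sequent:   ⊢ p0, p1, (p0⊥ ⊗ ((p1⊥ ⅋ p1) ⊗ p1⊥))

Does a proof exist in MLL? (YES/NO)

Proof tree:
[⊗]  ⊢ p0, p1, (p0⊥ ⊗ ((p1⊥ ⅋ p1) ⊗ p1⊥))
  [Ax]  ⊢ p0, p0⊥
  [⊗]  ⊢ p1, ((p1⊥ ⅋ p1) ⊗ p1⊥)
    [⅋]  ⊢ (p1⊥ ⅋ p1)
      [Ax]  ⊢ p1, p1⊥
    [Ax]  ⊢ p1, p1⊥

Result: YES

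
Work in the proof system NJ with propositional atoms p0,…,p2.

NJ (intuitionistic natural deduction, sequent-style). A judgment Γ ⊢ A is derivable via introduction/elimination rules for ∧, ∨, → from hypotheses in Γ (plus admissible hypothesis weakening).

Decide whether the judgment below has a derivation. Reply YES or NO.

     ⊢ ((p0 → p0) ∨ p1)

Derivation (root first):
[∨I₁]  ⊢ ((p0 → p0) ∨ p1)
  [→I]  ⊢ (p0 → p0)
    [Ax] p0 ⊢ p0

Result: YES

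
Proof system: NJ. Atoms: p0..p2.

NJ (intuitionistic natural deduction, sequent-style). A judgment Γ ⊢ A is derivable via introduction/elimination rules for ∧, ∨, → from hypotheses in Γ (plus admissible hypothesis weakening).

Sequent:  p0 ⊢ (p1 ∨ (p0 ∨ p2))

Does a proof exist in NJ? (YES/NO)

Proof tree:
[∨I₂] p0 ⊢ (p1 ∨ (p0 ∨ p2))
  [∨I₁] p0 ⊢ (p0 ∨ p2)
    [Ax] p0 ⊢ p0

Result: YES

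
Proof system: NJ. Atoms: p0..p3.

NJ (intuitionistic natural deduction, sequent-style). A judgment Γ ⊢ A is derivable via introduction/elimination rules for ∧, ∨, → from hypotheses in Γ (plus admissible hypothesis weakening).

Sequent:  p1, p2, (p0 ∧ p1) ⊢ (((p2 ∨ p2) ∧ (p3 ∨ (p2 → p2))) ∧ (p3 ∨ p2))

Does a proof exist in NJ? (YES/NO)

Derivation trace:
[∧I] p1, p2, (p0 ∧ p1) ⊢ (((p2 ∨ p2) ∧ (p3 ∨ (p2 → p2))) ∧ (p3 ∨ p2))
  [∧I] p2, (p0 ∧ p1) ⊢ ((p2 ∨ p2) ∧ (p3 ∨ (p2 → p2)))
    [∨I₂] p2, (p0 ∧ p1) ⊢ (p2 ∨ p2)
      [Wk] p2, (p0 ∧ p1) ⊢ p2
        [Ax] p2 ⊢ p2
    [∨I₂]  ⊢ (p3 ∨ (p2 → p2))
      [→I]  ⊢ (p2 → p2)
        [Ax] p2 ⊢ p2
  [Wk] p2, p1 ⊢ (p3 ∨ p2)
    [∨I₂] p2 ⊢ (p3 ∨ p2)
      [Ax] p2 ⊢ p2

Result: YES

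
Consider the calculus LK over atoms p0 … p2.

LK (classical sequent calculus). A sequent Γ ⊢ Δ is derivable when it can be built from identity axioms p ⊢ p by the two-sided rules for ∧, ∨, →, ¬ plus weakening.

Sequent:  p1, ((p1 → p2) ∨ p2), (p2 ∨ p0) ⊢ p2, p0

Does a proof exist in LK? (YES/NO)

Proof tree:
[∨L] p1, ((p1 → p2) ∨ p2), (p2 ∨ p0) ⊢ p2, p0
  [WL] p1, ((p1 → p2) ∨ p2), p2 ⊢ p2
    [∨L] p1, ((p1 → p2) ∨ p2) ⊢ p2
      [→L] p1, (p1 → p2) ⊢ p2
        [Ax] p1 ⊢ p1
        [Ax] p2 ⊢ p2
      [Ax] p2 ⊢ p2
  [Ax] p0 ⊢ p0

Result: YES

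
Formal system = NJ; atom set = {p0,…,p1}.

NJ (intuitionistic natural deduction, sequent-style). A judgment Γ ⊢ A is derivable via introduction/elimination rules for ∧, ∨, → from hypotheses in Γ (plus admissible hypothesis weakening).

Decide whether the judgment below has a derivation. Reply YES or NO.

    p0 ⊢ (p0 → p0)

Derivation (root first):
[→I] p0 ⊢ (p0 → p0)
  [Wk] p0, p0 ⊢ p0
    [Ax] p0 ⊢ p0

Result: YES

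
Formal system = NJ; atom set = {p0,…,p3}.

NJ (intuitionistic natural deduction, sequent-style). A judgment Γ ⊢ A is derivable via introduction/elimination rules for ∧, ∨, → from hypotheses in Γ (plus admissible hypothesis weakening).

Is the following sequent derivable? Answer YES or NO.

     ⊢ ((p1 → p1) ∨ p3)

Derivation trace:
[∨I₁]  ⊢ ((p1 → p1) ∨ p3)
  [→I]  ⊢ (p1 → p1)
    [Ax] p1 ⊢ p1

Result: YES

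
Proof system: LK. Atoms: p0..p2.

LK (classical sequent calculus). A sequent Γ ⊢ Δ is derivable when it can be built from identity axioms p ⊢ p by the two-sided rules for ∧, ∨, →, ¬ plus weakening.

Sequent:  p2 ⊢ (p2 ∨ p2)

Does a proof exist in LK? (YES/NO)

Derivation trace:
[∨R] p2 ⊢ (p2 ∨ p2)
  [WR] p2 ⊢ p2, p2
    [Ax] p2 ⊢ p2

Result: YES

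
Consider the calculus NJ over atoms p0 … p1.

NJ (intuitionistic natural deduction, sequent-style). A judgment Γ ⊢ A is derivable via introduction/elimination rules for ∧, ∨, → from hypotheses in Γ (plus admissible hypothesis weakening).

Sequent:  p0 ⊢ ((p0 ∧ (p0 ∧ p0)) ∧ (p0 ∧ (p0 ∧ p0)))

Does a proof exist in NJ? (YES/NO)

Proof tree:
[∧I] p0 ⊢ ((p0 ∧ (p0 ∧ p0)) ∧ (p0 ∧ (p0 ∧ p0)))
  [∧I] p0 ⊢ (p0 ∧ (p0 ∧ p0))
    [Ax] p0 ⊢ p0
    [∧I] p0 ⊢ (p0 ∧ p0)
      [Ax] p0 ⊢ p0
      [Ax] p0 ⊢ p0
  [∧I] p0 ⊢ (p0 ∧ (p0 ∧ p0))
    [Ax] p0 ⊢ p0
    [∧I] p0 ⊢ (p0 ∧ p0)
      [Ax] p0 ⊢ p0
      [Ax] p0 ⊢ p0

Result: YES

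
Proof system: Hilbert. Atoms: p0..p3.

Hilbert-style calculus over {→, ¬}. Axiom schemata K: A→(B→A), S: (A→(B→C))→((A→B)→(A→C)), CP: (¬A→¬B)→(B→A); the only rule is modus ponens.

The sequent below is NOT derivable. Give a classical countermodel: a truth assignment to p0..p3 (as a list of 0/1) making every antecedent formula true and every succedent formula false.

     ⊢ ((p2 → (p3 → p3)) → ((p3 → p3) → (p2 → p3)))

Enumerate valuations to refute Γ ⊢ Δ:
  v=0000: Γ:[] Δ:[((p2 → (p3 → p3)) → ((p3 → p3) → (p2 → p3)))=T] refutes=False
  v=0001: Γ:[] Δ:[((p2 → (p3 → p3)) → ((p3 → p3) → (p2 → p3)))=T] refutes=False
  v=0010: Γ:[] Δ:[((p2 → (p3 → p3)) → ((p3 → p3) → (p2 → p3)))=F] refutes=True  ← countermodel

Result: [0, 0, 1, 0]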